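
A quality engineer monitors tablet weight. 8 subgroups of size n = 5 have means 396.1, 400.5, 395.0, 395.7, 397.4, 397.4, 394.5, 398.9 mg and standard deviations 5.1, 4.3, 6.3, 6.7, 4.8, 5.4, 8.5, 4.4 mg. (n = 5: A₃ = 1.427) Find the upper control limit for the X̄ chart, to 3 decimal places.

405.054

X̄̄ = (396.1 + 400.5 + 395.0 + 395.7 + 397.4 + 397.4 + 394.5 + 398.9) / 8 = 396.9375
s̄ = (5.1 + 4.3 + 6.3 + 6.7 + 4.8 + 5.4 + 8.5 + 4.4) / 8 = 5.6875
UCL = X̄̄ + A₃·s̄ = 396.9375 + 1.427 × 5.6875 = 405.0536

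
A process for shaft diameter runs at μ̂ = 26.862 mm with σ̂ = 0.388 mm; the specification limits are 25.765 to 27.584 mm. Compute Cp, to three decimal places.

0.781

Cp = (USL − LSL) / (6σ̂) = (27.584 − 25.765) / (6 × 0.388) = 1.8190 / 2.3280 = 0.7814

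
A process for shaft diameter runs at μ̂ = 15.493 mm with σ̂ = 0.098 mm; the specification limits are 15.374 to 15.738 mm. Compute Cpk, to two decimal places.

Cpu = (USL − μ̂) / (3σ̂) = (15.738 − 15.493) / (3 × 0.098) = 0.8333; Cpl = (μ̂ − LSL) / (3σ̂) = (15.493 − 15.374) / (3 × 0.098) = 0.4048; Cpk = min(Cpu, Cpl) = 0.4048

0.40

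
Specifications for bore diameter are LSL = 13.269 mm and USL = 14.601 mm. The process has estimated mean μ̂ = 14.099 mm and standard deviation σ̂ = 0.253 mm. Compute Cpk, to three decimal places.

Cpu = (USL − μ̂) / (3σ̂) = (14.601 − 14.099) / (3 × 0.253) = 0.6614; Cpl = (μ̂ − LSL) / (3σ̂) = (14.099 − 13.269) / (3 × 0.253) = 1.0935; Cpk = min(Cpu, Cpl) = 0.6614

0.661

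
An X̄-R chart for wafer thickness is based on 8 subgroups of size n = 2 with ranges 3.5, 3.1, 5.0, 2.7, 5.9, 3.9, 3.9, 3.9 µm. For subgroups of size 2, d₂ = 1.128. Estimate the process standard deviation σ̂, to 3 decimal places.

R̄ = (3.5 + 3.1 + 5.0 + 2.7 + 5.9 + 3.9 + 3.9 + 3.9) / 8 = 3.9875
σ̂ = R̄ / d₂ = 3.9875 / 1.128 = 3.5350

3.535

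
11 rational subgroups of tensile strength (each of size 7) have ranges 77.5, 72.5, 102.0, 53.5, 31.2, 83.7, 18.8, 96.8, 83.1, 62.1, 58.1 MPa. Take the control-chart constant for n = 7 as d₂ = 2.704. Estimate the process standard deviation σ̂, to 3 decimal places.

24.855

R̄ = (77.5 + 72.5 + 102.0 + 53.5 + 31.2 + 83.7 + 18.8 + 96.8 + 83.1 + 62.1 + 58.1) / 11 = 67.2091
σ̂ = R̄ / d₂ = 67.2091 / 2.704 = 24.8554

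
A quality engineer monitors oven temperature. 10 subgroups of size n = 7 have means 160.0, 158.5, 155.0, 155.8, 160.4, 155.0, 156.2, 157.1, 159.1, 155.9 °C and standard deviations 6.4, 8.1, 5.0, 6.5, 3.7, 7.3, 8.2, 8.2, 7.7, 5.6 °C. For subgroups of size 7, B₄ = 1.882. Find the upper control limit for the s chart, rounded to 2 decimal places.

12.55

s̄ = (6.4 + 8.1 + 5.0 + 6.5 + 3.7 + 7.3 + 8.2 + 8.2 + 7.7 + 5.6) / 10 = 6.6700
UCL_s = B₄·s̄ = 1.882 × 6.6700 = 12.5529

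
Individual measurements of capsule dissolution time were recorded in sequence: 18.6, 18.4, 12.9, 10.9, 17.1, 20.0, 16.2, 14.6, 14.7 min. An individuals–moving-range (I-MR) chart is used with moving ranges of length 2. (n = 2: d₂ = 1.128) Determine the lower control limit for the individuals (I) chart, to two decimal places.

8.52

X̄ = (18.6 + 18.4 + 12.9 + 10.9 + 17.1 + 20.0 + 16.2 + 14.6 + 14.7) / 9 = 15.9333
Moving ranges: 0.2, 5.5, 2.0, 6.2, 2.9, 3.8, 1.6, 0.1; M̄R̄ = 22.3000 / 8 = 2.7875
LCL = X̄ − 3·M̄R̄/d₂ = 15.9333 − 3 × 2.7875 / 1.128 = 8.5198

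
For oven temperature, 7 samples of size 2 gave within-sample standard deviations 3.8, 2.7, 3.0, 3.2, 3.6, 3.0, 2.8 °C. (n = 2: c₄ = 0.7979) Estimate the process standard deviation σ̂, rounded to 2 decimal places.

s̄ = (3.8 + 2.7 + 3.0 + 3.2 + 3.6 + 3.0 + 2.8) / 7 = 3.1571
σ̂ = s̄ / c₄ = 3.1571 / 0.7979 = 3.9568

3.96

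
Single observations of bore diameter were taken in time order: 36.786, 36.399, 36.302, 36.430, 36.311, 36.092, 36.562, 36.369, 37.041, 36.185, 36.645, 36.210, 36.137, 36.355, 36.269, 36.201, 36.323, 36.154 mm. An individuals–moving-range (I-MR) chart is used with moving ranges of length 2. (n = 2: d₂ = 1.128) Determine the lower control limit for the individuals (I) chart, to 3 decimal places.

X̄ = (36.786 + 36.399 + 36.302 + 36.430 + 36.311 + 36.092 + 36.562 + 36.369 + 37.041 + 36.185 + 36.645 + 36.210 + 36.137 + 36.355 + 36.269 + 36.201 + 36.323 + 36.154) / 18 = 36.3762
Moving ranges: 0.387, 0.097, 0.128, 0.119, 0.219, 0.470, 0.193, 0.672, 0.856, 0.460, 0.435, 0.073, 0.218, 0.086, 0.068, 0.122, 0.169; M̄R̄ = 4.7720 / 17 = 0.2807
LCL = X̄ − 3·M̄R̄/d₂ = 36.3762 − 3 × 0.2807 / 1.128 = 35.6296

35.630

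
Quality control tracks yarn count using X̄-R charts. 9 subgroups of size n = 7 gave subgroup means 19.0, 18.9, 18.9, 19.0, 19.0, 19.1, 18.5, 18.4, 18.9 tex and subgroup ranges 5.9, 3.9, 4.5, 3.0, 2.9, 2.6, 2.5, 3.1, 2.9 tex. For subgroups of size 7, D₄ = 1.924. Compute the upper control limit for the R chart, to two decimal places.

6.69

R̄ = (5.9 + 3.9 + 4.5 + 3.0 + 2.9 + 2.6 + 2.5 + 3.1 + 2.9) / 9 = 31.3000 / 9 = 3.4778
UCL_R = D₄·R̄ = 1.924 × 3.4778 = 6.6912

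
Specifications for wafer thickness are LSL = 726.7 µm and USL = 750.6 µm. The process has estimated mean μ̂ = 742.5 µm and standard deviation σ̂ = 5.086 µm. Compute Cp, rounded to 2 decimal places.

Cp = (USL − LSL) / (6σ̂) = (750.6 − 726.7) / (6 × 5.086) = 23.9000 / 30.5160 = 0.7832

0.78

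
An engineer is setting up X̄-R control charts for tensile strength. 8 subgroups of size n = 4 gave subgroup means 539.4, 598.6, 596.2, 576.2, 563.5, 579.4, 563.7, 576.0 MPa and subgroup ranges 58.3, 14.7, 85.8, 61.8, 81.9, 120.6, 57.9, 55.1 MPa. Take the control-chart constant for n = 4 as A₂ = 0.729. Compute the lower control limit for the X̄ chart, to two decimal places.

X̄̄ = (539.4 + 598.6 + 596.2 + 576.2 + 563.5 + 579.4 + 563.7 + 576.0) / 8 = 4593.0000 / 8 = 574.1250
R̄ = (58.3 + 14.7 + 85.8 + 61.8 + 81.9 + 120.6 + 57.9 + 55.1) / 8 = 536.1000 / 8 = 67.0125
LCL = X̄̄ − A₂·R̄ = 574.1250 − 0.729 × 67.0125 = 525.2729

525.27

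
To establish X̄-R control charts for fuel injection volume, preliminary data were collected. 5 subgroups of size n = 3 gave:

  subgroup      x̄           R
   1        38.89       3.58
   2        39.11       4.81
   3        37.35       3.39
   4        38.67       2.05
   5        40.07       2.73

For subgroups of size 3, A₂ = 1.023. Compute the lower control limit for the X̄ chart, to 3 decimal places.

35.430

X̄̄ = (38.89 + 39.11 + 37.35 + 38.67 + 40.07) / 5 = 194.0900 / 5 = 38.8180
R̄ = (3.58 + 4.81 + 3.39 + 2.05 + 2.73) / 5 = 16.5600 / 5 = 3.3120
LCL = X̄̄ − A₂·R̄ = 38.8180 − 1.023 × 3.3120 = 35.4298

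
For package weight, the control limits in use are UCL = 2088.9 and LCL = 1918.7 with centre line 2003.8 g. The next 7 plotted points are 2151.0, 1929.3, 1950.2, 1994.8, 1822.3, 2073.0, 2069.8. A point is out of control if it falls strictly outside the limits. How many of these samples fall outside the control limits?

Compare each point to [1918.7, 2088.9]: sample 1 = 2151.0 > UCL; sample 5 = 1822.3 < LCL.

2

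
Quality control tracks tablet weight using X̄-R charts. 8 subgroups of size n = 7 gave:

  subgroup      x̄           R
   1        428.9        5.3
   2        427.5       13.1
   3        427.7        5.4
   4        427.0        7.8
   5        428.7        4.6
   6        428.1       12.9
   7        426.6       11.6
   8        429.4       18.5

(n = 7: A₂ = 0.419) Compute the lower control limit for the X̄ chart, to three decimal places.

423.839

X̄̄ = (428.9 + 427.5 + 427.7 + 427.0 + 428.7 + 428.1 + 426.6 + 429.4) / 8 = 3423.9000 / 8 = 427.9875
R̄ = (5.3 + 13.1 + 5.4 + 7.8 + 4.6 + 12.9 + 11.6 + 18.5) / 8 = 79.2000 / 8 = 9.9000
LCL = X̄̄ − A₂·R̄ = 427.9875 − 0.419 × 9.9000 = 423.8394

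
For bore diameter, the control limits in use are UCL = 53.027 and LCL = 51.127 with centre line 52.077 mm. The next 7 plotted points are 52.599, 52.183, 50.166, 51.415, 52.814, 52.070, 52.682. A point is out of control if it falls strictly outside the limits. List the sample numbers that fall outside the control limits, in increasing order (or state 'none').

3

Compare each point to [51.127, 53.027]: sample 3 = 50.166 < LCL.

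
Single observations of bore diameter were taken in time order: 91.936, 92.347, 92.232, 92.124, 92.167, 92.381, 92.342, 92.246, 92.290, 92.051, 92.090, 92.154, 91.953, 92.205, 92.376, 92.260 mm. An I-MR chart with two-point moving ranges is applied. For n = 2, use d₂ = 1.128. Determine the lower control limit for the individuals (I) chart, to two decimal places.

X̄ = (91.936 + 92.347 + 92.232 + 92.124 + 92.167 + 92.381 + 92.342 + 92.246 + 92.290 + 92.051 + 92.090 + 92.154 + 91.953 + 92.205 + 92.376 + 92.260) / 16 = 92.1971
Moving ranges: 0.411, 0.115, 0.108, 0.043, 0.214, 0.039, 0.096, 0.044, 0.239, 0.039, 0.064, 0.201, 0.252, 0.171, 0.116; M̄R̄ = 2.1520 / 15 = 0.1435
LCL = X̄ − 3·M̄R̄/d₂ = 92.1971 − 3 × 0.1435 / 1.128 = 91.8156

91.82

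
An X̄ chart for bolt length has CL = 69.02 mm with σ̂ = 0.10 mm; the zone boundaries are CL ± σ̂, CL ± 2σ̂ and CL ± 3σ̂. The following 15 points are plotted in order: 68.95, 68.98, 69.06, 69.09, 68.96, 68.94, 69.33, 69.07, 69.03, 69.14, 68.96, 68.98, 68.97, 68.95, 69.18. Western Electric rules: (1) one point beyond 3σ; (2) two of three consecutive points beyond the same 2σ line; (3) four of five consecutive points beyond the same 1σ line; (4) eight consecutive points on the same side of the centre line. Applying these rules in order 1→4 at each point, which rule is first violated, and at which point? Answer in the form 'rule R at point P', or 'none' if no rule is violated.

Zone of each point (C = within 1σ̂, B = 1σ̂–2σ̂, A = 2σ̂–3σ̂, * = beyond 3σ̂; sign = side of CL): 1:-C, 2:-C, 3:+C, 4:+C, 5:-C, 6:-C, 7:+*, 8:+C, 9:+C, 10:+B, 11:-C, 12:-C, 13:-C, 14:-C, 15:+B
Rule 1 (one point beyond the 3σ limits) is satisfied at point 7.

rule 1 at point 7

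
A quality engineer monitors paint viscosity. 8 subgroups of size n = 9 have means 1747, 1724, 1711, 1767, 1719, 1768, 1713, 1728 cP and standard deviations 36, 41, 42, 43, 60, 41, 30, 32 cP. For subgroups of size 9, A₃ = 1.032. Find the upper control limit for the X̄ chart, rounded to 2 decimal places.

X̄̄ = (1747 + 1724 + 1711 + 1767 + 1719 + 1768 + 1713 + 1728) / 8 = 1734.6250
s̄ = (36 + 41 + 42 + 43 + 60 + 41 + 30 + 32) / 8 = 40.6250
UCL = X̄̄ + A₃·s̄ = 1734.6250 + 1.032 × 40.6250 = 1776.5500

1776.55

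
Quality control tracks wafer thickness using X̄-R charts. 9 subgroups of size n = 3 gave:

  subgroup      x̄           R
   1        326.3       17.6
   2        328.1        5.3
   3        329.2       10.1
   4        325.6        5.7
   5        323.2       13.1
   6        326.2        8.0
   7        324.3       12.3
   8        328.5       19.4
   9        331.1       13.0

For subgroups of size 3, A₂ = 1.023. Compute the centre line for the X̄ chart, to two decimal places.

X̄̄ = (326.3 + 328.1 + 329.2 + 325.6 + 323.2 + 326.2 + 324.3 + 328.5 + 331.1) / 9 = 2942.5000 / 9 = 326.9444
CL = X̄̄ = 326.9444

326.94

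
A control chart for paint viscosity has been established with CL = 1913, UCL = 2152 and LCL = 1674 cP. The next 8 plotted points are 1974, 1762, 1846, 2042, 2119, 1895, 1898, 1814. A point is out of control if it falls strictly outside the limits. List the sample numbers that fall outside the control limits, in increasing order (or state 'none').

All 8 points lie within [1674, 2152].

none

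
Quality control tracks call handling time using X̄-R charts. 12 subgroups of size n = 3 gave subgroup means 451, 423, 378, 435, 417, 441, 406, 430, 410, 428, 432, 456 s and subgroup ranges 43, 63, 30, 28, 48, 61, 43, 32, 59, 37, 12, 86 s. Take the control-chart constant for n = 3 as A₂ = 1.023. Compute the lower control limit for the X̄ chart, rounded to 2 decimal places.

379.38

X̄̄ = (451 + 423 + 378 + 435 + 417 + 441 + 406 + 430 + 410 + 428 + 432 + 456) / 12 = 5107.0000 / 12 = 425.5833
R̄ = (43 + 63 + 30 + 28 + 48 + 61 + 43 + 32 + 59 + 37 + 12 + 86) / 12 = 542.0000 / 12 = 45.1667
LCL = X̄̄ − A₂·R̄ = 425.5833 − 1.023 × 45.1667 = 379.3778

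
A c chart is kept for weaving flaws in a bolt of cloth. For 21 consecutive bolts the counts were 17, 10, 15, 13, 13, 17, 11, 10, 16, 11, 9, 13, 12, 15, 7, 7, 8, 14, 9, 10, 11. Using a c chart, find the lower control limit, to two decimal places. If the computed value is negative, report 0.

1.50

c̄ = (17 + 10 + 15 + 13 + 13 + 17 + 11 + 10 + 16 + 11 + 9 + 13 + 12 + 15 + 7 + 7 + 8 + 14 + 9 + 10 + 11) / 21 = 248 / 21 = 11.8095
LCL = c̄ − 3√c̄ = 11.8095 − 3 × 3.4365 = 1.5000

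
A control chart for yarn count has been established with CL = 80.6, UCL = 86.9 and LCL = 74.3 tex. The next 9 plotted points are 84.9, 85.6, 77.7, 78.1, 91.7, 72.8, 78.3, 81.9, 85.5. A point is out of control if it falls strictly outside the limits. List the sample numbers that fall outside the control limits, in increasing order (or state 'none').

Compare each point to [74.3, 86.9]: sample 5 = 91.7 > UCL; sample 6 = 72.8 < LCL.

5, 6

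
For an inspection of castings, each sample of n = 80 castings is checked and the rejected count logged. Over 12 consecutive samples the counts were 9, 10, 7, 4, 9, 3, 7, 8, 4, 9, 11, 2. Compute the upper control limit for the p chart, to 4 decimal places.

0.1807

p̄ = Σdᵢ / (k·n) = 83 / (12 × 80) = 0.08646
UCL = p̄ + 3·√(p̄(1−p̄)/n) = 0.08646 + 3 × √(0.08646×0.91354/80) = 0.08646 + 3 × 0.03142 = 0.18072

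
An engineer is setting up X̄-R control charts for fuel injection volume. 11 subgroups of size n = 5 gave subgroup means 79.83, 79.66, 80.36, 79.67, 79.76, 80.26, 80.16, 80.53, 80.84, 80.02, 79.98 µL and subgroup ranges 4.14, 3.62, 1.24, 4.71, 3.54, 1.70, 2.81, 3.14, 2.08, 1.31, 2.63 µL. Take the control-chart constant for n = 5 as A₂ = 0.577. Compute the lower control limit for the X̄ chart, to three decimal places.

78.475

X̄̄ = (79.83 + 79.66 + 80.36 + 79.67 + 79.76 + 80.26 + 80.16 + 80.53 + 80.84 + 80.02 + 79.98) / 11 = 881.0700 / 11 = 80.0973
R̄ = (4.14 + 3.62 + 1.24 + 4.71 + 3.54 + 1.70 + 2.81 + 3.14 + 2.08 + 1.31 + 2.63) / 11 = 30.9200 / 11 = 2.8109
LCL = X̄̄ − A₂·R̄ = 80.0973 − 0.577 × 2.8109 = 78.4754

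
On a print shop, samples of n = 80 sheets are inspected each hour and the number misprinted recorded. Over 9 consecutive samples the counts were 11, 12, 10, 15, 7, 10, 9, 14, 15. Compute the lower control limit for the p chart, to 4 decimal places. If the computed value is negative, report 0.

p̄ = Σdᵢ / (k·n) = 103 / (9 × 80) = 0.14306
LCL = p̄ − 3·√(p̄(1−p̄)/n) = 0.14306 − 3 × 0.03915 = 0.02562

0.0256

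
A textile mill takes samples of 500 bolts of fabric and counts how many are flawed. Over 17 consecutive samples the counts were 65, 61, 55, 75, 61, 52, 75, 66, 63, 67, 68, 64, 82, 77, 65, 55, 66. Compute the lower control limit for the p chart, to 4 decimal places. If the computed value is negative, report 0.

0.0861

p̄ = Σdᵢ / (k·n) = 1117 / (17 × 500) = 0.13141
LCL = p̄ − 3·√(p̄(1−p̄)/n) = 0.13141 − 3 × 0.01511 = 0.08608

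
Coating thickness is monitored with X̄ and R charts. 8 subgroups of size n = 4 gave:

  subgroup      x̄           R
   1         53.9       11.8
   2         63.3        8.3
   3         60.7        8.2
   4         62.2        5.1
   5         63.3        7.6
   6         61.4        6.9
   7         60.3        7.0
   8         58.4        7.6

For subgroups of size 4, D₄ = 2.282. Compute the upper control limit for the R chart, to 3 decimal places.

R̄ = (11.8 + 8.3 + 8.2 + 5.1 + 7.6 + 6.9 + 7.0 + 7.6) / 8 = 62.5000 / 8 = 7.8125
UCL_R = D₄·R̄ = 2.282 × 7.8125 = 17.8281

17.828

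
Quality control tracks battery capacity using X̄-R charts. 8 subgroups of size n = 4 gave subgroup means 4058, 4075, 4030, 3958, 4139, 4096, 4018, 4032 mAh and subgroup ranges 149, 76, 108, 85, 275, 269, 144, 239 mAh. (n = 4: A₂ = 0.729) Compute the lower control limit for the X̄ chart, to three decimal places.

X̄̄ = (4058 + 4075 + 4030 + 3958 + 4139 + 4096 + 4018 + 4032) / 8 = 32406.0000 / 8 = 4050.7500
R̄ = (149 + 76 + 108 + 85 + 275 + 269 + 144 + 239) / 8 = 1345.0000 / 8 = 168.1250
LCL = X̄̄ − A₂·R̄ = 4050.7500 − 0.729 × 168.1250 = 3928.1869

3928.187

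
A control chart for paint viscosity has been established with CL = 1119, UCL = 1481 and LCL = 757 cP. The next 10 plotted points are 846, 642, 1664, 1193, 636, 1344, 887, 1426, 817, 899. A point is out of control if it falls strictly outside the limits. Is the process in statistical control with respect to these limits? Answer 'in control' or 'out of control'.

Compare each point to [757, 1481]: sample 2 = 642 < LCL; sample 3 = 1664 > UCL; sample 5 = 636 < LCL.

out of control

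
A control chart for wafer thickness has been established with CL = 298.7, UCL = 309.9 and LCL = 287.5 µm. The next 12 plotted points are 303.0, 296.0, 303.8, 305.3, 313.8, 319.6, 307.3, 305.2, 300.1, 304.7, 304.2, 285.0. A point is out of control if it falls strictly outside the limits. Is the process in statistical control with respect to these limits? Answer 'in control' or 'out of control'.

out of control

Compare each point to [287.5, 309.9]: sample 5 = 313.8 > UCL; sample 6 = 319.6 > UCL; sample 12 = 285.0 < LCL.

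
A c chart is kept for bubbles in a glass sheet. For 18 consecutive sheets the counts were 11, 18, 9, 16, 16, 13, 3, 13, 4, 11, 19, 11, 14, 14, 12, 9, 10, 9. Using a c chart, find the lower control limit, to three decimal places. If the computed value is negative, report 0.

1.482

c̄ = (11 + 18 + 9 + 16 + 16 + 13 + 3 + 13 + 4 + 11 + 19 + 11 + 14 + 14 + 12 + 9 + 10 + 9) / 18 = 212 / 18 = 11.7778
LCL = c̄ − 3√c̄ = 11.7778 − 3 × 3.4319 = 1.4821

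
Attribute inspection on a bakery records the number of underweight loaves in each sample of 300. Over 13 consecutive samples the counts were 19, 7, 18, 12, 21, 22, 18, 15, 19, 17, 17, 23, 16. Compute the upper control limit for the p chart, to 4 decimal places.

p̄ = Σdᵢ / (k·n) = 224 / (13 × 300) = 0.05744
UCL = p̄ + 3·√(p̄(1−p̄)/n) = 0.05744 + 3 × √(0.05744×0.94256/300) = 0.05744 + 3 × 0.01343 = 0.09774

0.0977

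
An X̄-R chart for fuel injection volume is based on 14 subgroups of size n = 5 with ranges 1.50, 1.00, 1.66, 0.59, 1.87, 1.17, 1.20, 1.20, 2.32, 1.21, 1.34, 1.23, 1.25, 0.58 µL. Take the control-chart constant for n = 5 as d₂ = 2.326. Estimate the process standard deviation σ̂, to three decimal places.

0.556

R̄ = (1.50 + 1.00 + 1.66 + 0.59 + 1.87 + 1.17 + 1.20 + 1.20 + 2.32 + 1.21 + 1.34 + 1.23 + 1.25 + 0.58) / 14 = 1.2943
σ̂ = R̄ / d₂ = 1.2943 / 2.326 = 0.5564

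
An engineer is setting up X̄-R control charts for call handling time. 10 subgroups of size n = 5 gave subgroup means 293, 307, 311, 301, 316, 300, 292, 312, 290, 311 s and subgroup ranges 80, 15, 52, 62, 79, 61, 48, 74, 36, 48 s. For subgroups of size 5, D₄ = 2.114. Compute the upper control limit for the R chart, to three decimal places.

R̄ = (80 + 15 + 52 + 62 + 79 + 61 + 48 + 74 + 36 + 48) / 10 = 555.0000 / 10 = 55.5000
UCL_R = D₄·R̄ = 2.114 × 55.5000 = 117.3270

117.327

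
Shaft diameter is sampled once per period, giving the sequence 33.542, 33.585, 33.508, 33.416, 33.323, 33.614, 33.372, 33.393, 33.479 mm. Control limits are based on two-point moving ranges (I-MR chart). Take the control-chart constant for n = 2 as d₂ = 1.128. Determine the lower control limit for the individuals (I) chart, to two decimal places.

X̄ = (33.542 + 33.585 + 33.508 + 33.416 + 33.323 + 33.614 + 33.372 + 33.393 + 33.479) / 9 = 33.4702
Moving ranges: 0.043, 0.077, 0.092, 0.093, 0.291, 0.242, 0.021, 0.086; M̄R̄ = 0.9450 / 8 = 0.1181
LCL = X̄ − 3·M̄R̄/d₂ = 33.4702 − 3 × 0.1181 / 1.128 = 33.1561

33.16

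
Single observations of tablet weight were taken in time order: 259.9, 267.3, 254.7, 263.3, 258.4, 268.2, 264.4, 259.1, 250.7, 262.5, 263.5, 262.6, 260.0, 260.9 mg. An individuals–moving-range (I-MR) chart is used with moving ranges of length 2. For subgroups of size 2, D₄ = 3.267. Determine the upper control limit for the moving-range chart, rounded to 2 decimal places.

Moving ranges: 7.4, 12.6, 8.6, 4.9, 9.8, 3.8, 5.3, 8.4, 11.8, 1.0, 0.9, 2.6, 0.9; M̄R̄ = 78.0000 / 13 = 6.0000
UCL_MR = D₄·M̄R̄ = 3.267 × 6.0000 = 19.6020

19.60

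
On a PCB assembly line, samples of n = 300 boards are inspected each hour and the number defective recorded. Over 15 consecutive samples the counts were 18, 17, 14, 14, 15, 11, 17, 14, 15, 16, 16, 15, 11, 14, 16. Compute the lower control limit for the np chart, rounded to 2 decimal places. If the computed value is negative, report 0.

3.59

p̄ = Σdᵢ / (k·n) = 223 / (15 × 300) = 0.04956
LCL = np̄ − 3·√(np̄(1−p̄)) = 14.8667 − 3 × 3.7590 = 3.5897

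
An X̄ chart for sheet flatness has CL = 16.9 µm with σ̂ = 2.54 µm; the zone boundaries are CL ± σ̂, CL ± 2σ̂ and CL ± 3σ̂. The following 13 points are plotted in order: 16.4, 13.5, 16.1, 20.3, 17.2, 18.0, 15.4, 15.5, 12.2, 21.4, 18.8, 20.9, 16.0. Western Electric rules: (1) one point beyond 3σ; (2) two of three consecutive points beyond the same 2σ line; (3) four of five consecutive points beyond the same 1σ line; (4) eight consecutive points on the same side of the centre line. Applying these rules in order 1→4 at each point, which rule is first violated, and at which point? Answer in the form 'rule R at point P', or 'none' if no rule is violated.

none

Zone of each point (C = within 1σ̂, B = 1σ̂–2σ̂, A = 2σ̂–3σ̂, * = beyond 3σ̂; sign = side of CL): 1:-C, 2:-B, 3:-C, 4:+B, 5:+C, 6:+C, 7:-C, 8:-C, 9:-B, 10:+B, 11:+C, 12:+B, 13:-C
No rule fires across all 13 points.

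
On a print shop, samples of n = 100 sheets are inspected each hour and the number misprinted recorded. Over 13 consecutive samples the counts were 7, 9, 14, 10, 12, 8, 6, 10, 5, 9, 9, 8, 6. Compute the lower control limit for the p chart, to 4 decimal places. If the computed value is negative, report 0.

0.0024

p̄ = Σdᵢ / (k·n) = 113 / (13 × 100) = 0.08692
LCL = p̄ − 3·√(p̄(1−p̄)/n) = 0.08692 − 3 × 0.02817 = 0.00241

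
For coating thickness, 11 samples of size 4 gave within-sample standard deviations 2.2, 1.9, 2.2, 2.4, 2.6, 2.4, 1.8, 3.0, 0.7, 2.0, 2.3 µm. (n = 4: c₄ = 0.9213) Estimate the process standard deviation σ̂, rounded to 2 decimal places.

s̄ = (2.2 + 1.9 + 2.2 + 2.4 + 2.6 + 2.4 + 1.8 + 3.0 + 0.7 + 2.0 + 2.3) / 11 = 2.1364
σ̂ = s̄ / c₄ = 2.1364 / 0.9213 = 2.3189

2.32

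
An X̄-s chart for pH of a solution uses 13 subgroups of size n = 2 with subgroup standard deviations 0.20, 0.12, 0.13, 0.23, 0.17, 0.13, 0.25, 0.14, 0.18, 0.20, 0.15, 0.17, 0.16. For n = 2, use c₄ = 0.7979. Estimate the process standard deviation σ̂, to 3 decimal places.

s̄ = (0.20 + 0.12 + 0.13 + 0.23 + 0.17 + 0.13 + 0.25 + 0.14 + 0.18 + 0.20 + 0.15 + 0.17 + 0.16) / 13 = 0.1715
σ̂ = s̄ / c₄ = 0.1715 / 0.7979 = 0.2150

0.215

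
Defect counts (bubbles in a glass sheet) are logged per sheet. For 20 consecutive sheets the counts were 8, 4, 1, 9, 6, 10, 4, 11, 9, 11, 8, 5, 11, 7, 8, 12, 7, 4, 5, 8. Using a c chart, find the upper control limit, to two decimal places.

c̄ = (8 + 4 + 1 + 9 + 6 + 10 + 4 + 11 + 9 + 11 + 8 + 5 + 11 + 7 + 8 + 12 + 7 + 4 + 5 + 8) / 20 = 148 / 20 = 7.4000
UCL = c̄ + 3√c̄ = 7.4000 + 3 × √7.4000 = 7.4000 + 3 × 2.7203 = 15.5609

15.56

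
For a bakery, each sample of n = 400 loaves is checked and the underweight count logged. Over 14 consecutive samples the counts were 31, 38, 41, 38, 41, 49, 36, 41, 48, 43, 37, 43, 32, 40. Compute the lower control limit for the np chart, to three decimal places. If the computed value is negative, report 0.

21.886

p̄ = Σdᵢ / (k·n) = 558 / (14 × 400) = 0.09964
LCL = np̄ − 3·√(np̄(1−p̄)) = 39.8571 − 3 × 5.9905 = 21.8857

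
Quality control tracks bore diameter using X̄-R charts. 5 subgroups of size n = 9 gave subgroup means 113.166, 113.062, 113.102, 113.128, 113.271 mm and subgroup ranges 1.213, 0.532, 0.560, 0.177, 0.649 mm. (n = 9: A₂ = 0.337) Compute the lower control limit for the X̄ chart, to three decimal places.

X̄̄ = (113.166 + 113.062 + 113.102 + 113.128 + 113.271) / 5 = 565.7290 / 5 = 113.1458
R̄ = (1.213 + 0.532 + 0.560 + 0.177 + 0.649) / 5 = 3.1310 / 5 = 0.6262
LCL = X̄̄ − A₂·R̄ = 113.1458 − 0.337 × 0.6262 = 112.9348

112.935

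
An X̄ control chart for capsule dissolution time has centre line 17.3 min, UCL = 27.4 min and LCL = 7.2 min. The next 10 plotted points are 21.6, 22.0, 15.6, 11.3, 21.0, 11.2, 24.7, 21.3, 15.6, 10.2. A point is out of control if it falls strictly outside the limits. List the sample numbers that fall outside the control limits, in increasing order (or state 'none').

All 10 points lie within [7.2, 27.4].

none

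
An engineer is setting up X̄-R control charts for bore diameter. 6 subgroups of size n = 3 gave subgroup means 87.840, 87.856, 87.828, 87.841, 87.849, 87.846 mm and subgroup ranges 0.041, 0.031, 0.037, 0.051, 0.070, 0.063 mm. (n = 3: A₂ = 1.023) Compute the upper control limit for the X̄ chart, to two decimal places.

X̄̄ = (87.840 + 87.856 + 87.828 + 87.841 + 87.849 + 87.846) / 6 = 527.0600 / 6 = 87.8433
R̄ = (0.041 + 0.031 + 0.037 + 0.051 + 0.070 + 0.063) / 6 = 0.2930 / 6 = 0.0488
UCL = X̄̄ + A₂·R̄ = 87.8433 + 1.023 × 0.0488 = 87.8933

87.89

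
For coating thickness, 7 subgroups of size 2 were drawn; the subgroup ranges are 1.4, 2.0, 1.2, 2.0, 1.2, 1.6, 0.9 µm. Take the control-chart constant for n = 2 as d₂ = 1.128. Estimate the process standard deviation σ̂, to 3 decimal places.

R̄ = (1.4 + 2.0 + 1.2 + 2.0 + 1.2 + 1.6 + 0.9) / 7 = 1.4714
σ̂ = R̄ / d₂ = 1.4714 / 1.128 = 1.3045

1.304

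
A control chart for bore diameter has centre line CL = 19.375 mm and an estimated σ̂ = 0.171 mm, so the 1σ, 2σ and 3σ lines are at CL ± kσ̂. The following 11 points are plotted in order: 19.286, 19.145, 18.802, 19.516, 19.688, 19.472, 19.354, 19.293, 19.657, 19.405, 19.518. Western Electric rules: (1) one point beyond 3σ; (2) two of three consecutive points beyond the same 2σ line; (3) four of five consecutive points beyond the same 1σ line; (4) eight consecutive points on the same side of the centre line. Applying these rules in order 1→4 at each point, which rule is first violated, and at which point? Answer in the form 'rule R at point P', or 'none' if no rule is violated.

Zone of each point (C = within 1σ̂, B = 1σ̂–2σ̂, A = 2σ̂–3σ̂, * = beyond 3σ̂; sign = side of CL): 1:-C, 2:-B, 3:-*, 4:+C, 5:+B, 6:+C, 7:-C, 8:-C, 9:+B, 10:+C, 11:+C
Rule 1 (one point beyond the 3σ limits) is satisfied at point 3.

rule 1 at point 3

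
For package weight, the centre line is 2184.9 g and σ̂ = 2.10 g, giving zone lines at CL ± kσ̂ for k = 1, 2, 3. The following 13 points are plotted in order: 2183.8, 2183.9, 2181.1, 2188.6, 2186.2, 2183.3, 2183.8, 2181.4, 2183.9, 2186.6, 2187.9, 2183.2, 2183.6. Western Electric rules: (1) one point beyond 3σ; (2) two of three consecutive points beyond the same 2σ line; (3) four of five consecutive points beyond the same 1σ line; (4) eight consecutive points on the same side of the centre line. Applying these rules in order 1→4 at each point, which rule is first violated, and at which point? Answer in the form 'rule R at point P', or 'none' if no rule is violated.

none

Zone of each point (C = within 1σ̂, B = 1σ̂–2σ̂, A = 2σ̂–3σ̂, * = beyond 3σ̂; sign = side of CL): 1:-C, 2:-C, 3:-B, 4:+B, 5:+C, 6:-C, 7:-C, 8:-B, 9:-C, 10:+C, 11:+B, 12:-C, 13:-C
No rule fires across all 13 points.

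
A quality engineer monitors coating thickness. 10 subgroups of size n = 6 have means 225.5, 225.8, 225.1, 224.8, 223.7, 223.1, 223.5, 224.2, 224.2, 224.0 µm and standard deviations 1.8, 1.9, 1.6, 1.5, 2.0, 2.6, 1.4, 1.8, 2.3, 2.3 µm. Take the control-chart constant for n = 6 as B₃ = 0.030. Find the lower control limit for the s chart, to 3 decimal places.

s̄ = (1.8 + 1.9 + 1.6 + 1.5 + 2.0 + 2.6 + 1.4 + 1.8 + 2.3 + 2.3) / 10 = 1.9200
LCL_s = B₃·s̄ = 0.030 × 1.9200 = 0.0576

0.058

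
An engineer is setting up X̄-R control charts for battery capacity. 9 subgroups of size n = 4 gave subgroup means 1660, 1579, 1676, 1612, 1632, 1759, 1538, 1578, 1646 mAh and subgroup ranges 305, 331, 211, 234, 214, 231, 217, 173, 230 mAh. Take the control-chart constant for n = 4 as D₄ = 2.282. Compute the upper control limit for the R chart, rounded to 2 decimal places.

R̄ = (305 + 331 + 211 + 234 + 214 + 231 + 217 + 173 + 230) / 9 = 2146.0000 / 9 = 238.4444
UCL_R = D₄·R̄ = 2.282 × 238.4444 = 544.1302

544.13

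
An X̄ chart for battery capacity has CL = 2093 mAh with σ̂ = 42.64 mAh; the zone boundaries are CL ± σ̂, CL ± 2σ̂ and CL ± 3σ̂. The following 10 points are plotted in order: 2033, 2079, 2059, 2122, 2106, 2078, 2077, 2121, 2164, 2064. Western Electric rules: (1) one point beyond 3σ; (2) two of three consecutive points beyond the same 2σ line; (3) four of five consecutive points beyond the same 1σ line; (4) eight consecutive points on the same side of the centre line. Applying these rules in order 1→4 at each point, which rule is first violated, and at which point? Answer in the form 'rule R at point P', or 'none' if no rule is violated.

none

Zone of each point (C = within 1σ̂, B = 1σ̂–2σ̂, A = 2σ̂–3σ̂, * = beyond 3σ̂; sign = side of CL): 1:-B, 2:-C, 3:-C, 4:+C, 5:+C, 6:-C, 7:-C, 8:+C, 9:+B, 10:-C
No rule fires across all 10 points.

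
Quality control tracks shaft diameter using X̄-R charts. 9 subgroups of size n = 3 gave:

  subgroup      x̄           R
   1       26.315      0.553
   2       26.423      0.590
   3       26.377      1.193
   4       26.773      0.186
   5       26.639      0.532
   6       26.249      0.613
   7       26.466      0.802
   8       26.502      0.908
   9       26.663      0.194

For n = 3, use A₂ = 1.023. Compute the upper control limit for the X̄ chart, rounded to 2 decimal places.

27.12

X̄̄ = (26.315 + 26.423 + 26.377 + 26.773 + 26.639 + 26.249 + 26.466 + 26.502 + 26.663) / 9 = 238.4070 / 9 = 26.4897
R̄ = (0.553 + 0.590 + 1.193 + 0.186 + 0.532 + 0.613 + 0.802 + 0.908 + 0.194) / 9 = 5.5710 / 9 = 0.6190
UCL = X̄̄ + A₂·R̄ = 26.4897 + 1.023 × 0.6190 = 27.1229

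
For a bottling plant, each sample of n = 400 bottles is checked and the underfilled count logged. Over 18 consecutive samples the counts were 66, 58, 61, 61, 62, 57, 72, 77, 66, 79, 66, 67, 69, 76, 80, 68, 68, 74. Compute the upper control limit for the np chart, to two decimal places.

p̄ = Σdᵢ / (k·n) = 1227 / (18 × 400) = 0.17042
UCL = np̄ + 3·√(np̄(1−p̄)) = 68.1667 + 3 × √(68.1667×0.82958) = 68.1667 + 3 × 7.5200 = 90.7266

90.73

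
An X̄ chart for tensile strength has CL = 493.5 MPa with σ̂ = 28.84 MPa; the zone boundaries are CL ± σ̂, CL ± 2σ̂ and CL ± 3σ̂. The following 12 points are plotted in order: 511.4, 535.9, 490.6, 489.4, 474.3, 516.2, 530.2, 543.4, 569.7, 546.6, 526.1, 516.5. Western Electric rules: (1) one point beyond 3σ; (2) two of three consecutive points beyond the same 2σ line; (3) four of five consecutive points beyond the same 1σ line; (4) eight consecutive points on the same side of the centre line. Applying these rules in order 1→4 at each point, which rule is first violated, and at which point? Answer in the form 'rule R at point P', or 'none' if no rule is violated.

rule 3 at point 10

Zone of each point (C = within 1σ̂, B = 1σ̂–2σ̂, A = 2σ̂–3σ̂, * = beyond 3σ̂; sign = side of CL): 1:+C, 2:+B, 3:-C, 4:-C, 5:-C, 6:+C, 7:+B, 8:+B, 9:+A, 10:+B, 11:+B, 12:+C
Rule 3 (four of five consecutive points beyond the same 1σ limit) is satisfied at point 10.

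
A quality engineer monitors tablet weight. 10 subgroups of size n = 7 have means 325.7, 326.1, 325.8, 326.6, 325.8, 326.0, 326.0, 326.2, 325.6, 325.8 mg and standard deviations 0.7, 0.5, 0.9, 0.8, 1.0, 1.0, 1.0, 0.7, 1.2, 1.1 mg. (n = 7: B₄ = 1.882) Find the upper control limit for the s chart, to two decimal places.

s̄ = (0.7 + 0.5 + 0.9 + 0.8 + 1.0 + 1.0 + 1.0 + 0.7 + 1.2 + 1.1) / 10 = 0.8900
UCL_s = B₄·s̄ = 1.882 × 0.8900 = 1.6750

1.67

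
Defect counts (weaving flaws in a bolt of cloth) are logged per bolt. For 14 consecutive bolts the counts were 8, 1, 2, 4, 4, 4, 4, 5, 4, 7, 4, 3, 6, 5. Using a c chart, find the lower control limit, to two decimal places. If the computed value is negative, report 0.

c̄ = (8 + 1 + 2 + 4 + 4 + 4 + 4 + 5 + 4 + 7 + 4 + 3 + 6 + 5) / 14 = 61 / 14 = 4.3571
LCL = c̄ − 3√c̄ = 4.3571 − 3 × 2.0874 = -1.9050 → 0 (cannot be negative)

0.00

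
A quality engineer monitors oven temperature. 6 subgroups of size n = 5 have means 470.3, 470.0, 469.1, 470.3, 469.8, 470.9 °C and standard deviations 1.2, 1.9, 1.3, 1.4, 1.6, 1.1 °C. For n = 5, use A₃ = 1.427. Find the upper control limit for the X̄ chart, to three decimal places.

472.088

X̄̄ = (470.3 + 470.0 + 469.1 + 470.3 + 469.8 + 470.9) / 6 = 470.0667
s̄ = (1.2 + 1.9 + 1.3 + 1.4 + 1.6 + 1.1) / 6 = 1.4167
UCL = X̄̄ + A₃·s̄ = 470.0667 + 1.427 × 1.4167 = 472.0883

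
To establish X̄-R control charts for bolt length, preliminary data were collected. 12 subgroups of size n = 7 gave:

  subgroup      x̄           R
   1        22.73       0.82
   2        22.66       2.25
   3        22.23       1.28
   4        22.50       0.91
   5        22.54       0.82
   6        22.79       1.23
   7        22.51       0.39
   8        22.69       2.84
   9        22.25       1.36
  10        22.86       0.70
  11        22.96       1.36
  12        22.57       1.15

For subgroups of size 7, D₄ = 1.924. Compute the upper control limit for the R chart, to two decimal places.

2.42

R̄ = (0.82 + 2.25 + 1.28 + 0.91 + 0.82 + 1.23 + 0.39 + 2.84 + 1.36 + 0.70 + 1.36 + 1.15) / 12 = 15.1100 / 12 = 1.2592
UCL_R = D₄·R̄ = 1.924 × 1.2592 = 2.4226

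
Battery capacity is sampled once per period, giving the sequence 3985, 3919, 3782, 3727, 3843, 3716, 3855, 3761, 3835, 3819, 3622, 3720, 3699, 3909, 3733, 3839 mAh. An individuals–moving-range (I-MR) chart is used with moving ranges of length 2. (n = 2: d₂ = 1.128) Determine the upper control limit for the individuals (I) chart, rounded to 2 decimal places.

4087.11

X̄ = (3985 + 3919 + 3782 + 3727 + 3843 + 3716 + 3855 + 3761 + 3835 + 3819 + 3622 + 3720 + 3699 + 3909 + 3733 + 3839) / 16 = 3797.7500
Moving ranges: 66, 137, 55, 116, 127, 139, 94, 74, 16, 197, 98, 21, 210, 176, 106; M̄R̄ = 1632.0000 / 15 = 108.8000
UCL = X̄ + 3·M̄R̄/d₂ = 3797.7500 + 3 × 108.8000 / 1.128 = 4087.1117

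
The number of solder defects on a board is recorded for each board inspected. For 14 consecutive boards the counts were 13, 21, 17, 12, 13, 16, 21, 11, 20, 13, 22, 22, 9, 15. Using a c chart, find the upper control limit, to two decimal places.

c̄ = (13 + 21 + 17 + 12 + 13 + 16 + 21 + 11 + 20 + 13 + 22 + 22 + 9 + 15) / 14 = 225 / 14 = 16.0714
UCL = c̄ + 3√c̄ = 16.0714 + 3 × √16.0714 = 16.0714 + 3 × 4.0089 = 28.0982

28.10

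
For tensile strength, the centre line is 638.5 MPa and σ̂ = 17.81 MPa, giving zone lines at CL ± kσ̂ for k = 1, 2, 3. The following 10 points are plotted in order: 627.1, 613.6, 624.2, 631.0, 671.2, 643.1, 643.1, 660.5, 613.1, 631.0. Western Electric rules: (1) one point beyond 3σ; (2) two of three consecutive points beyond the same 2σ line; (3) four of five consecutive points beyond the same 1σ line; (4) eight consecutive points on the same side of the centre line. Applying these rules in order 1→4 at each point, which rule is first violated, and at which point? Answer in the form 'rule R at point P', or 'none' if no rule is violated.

none

Zone of each point (C = within 1σ̂, B = 1σ̂–2σ̂, A = 2σ̂–3σ̂, * = beyond 3σ̂; sign = side of CL): 1:-C, 2:-B, 3:-C, 4:-C, 5:+B, 6:+C, 7:+C, 8:+B, 9:-B, 10:-C
No rule fires across all 10 points.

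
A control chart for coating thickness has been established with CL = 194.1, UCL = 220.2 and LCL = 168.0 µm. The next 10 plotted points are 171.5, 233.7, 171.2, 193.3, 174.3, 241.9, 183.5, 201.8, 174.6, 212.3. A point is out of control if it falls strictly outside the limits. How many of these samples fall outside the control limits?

2

Compare each point to [168.0, 220.2]: sample 2 = 233.7 > UCL; sample 6 = 241.9 > UCL.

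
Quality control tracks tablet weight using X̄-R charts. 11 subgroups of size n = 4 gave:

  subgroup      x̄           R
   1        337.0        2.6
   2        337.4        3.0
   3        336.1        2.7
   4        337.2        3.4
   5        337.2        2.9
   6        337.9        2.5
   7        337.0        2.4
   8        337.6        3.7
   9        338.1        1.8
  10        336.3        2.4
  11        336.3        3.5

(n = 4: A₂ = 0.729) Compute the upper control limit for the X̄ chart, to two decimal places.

339.15

X̄̄ = (337.0 + 337.4 + 336.1 + 337.2 + 337.2 + 337.9 + 337.0 + 337.6 + 338.1 + 336.3 + 336.3) / 11 = 3708.1000 / 11 = 337.1000
R̄ = (2.6 + 3.0 + 2.7 + 3.4 + 2.9 + 2.5 + 2.4 + 3.7 + 1.8 + 2.4 + 3.5) / 11 = 30.9000 / 11 = 2.8091
UCL = X̄̄ + A₂·R̄ = 337.1000 + 0.729 × 2.8091 = 339.1478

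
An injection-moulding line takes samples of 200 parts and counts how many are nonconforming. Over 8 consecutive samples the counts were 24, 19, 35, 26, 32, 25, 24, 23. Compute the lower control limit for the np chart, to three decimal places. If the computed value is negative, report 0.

p̄ = Σdᵢ / (k·n) = 208 / (8 × 200) = 0.13000
LCL = np̄ − 3·√(np̄(1−p̄)) = 26.0000 − 3 × 4.7560 = 11.7319

11.732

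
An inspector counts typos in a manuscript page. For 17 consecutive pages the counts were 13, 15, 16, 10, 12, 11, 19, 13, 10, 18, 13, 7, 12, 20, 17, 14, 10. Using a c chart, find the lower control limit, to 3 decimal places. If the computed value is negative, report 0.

2.495

c̄ = (13 + 15 + 16 + 10 + 12 + 11 + 19 + 13 + 10 + 18 + 13 + 7 + 12 + 20 + 17 + 14 + 10) / 17 = 230 / 17 = 13.5294
LCL = c̄ − 3√c̄ = 13.5294 − 3 × 3.6782 = 2.4947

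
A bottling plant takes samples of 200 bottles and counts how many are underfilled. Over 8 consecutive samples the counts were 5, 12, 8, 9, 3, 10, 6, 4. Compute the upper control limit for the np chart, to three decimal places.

14.989

p̄ = Σdᵢ / (k·n) = 57 / (8 × 200) = 0.03562
UCL = np̄ + 3·√(np̄(1−p̄)) = 7.1250 + 3 × √(7.1250×0.96437) = 7.1250 + 3 × 2.6213 = 14.9889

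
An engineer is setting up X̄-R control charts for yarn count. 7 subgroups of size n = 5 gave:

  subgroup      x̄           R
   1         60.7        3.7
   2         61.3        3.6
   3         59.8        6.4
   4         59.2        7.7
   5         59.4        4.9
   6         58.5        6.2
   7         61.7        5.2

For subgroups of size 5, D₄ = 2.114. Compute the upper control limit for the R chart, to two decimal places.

11.39

R̄ = (3.7 + 3.6 + 6.4 + 7.7 + 4.9 + 6.2 + 5.2) / 7 = 37.7000 / 7 = 5.3857
UCL_R = D₄·R̄ = 2.114 × 5.3857 = 11.3854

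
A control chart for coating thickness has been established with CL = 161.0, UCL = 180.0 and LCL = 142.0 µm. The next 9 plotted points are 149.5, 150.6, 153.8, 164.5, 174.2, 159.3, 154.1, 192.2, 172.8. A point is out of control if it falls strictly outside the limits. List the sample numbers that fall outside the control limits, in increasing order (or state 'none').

Compare each point to [142.0, 180.0]: sample 8 = 192.2 > UCL.

8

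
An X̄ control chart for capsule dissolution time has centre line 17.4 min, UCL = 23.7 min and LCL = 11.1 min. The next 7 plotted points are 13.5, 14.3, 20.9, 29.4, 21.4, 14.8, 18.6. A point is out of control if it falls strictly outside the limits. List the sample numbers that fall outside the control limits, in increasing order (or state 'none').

Compare each point to [11.1, 23.7]: sample 4 = 29.4 > UCL.

4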